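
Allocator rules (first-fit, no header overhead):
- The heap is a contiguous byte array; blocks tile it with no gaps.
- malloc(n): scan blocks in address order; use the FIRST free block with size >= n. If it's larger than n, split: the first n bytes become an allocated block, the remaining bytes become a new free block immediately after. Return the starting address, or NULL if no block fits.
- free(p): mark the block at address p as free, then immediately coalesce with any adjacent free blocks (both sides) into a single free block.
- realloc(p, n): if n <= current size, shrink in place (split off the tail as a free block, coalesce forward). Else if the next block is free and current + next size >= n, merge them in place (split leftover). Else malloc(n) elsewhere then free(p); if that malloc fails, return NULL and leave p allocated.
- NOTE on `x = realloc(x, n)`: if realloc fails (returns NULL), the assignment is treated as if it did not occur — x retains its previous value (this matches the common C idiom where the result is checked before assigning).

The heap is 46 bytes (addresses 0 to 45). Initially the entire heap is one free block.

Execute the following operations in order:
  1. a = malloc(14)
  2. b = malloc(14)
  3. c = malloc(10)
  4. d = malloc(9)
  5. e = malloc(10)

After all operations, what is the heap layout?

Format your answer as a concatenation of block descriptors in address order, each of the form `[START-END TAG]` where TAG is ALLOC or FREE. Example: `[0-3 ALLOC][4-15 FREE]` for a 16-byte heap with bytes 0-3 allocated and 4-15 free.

Op 1: a = malloc(14) -> a = 0; heap: [0-13 ALLOC][14-45 FREE]
Op 2: b = malloc(14) -> b = 14; heap: [0-13 ALLOC][14-27 ALLOC][28-45 FREE]
Op 3: c = malloc(10) -> c = 28; heap: [0-13 ALLOC][14-27 ALLOC][28-37 ALLOC][38-45 FREE]
Op 4: d = malloc(9) -> d = NULL; heap: [0-13 ALLOC][14-27 ALLOC][28-37 ALLOC][38-45 FREE]
Op 5: e = malloc(10) -> e = NULL; heap: [0-13 ALLOC][14-27 ALLOC][28-37 ALLOC][38-45 FREE]

Answer: [0-13 ALLOC][14-27 ALLOC][28-37 ALLOC][38-45 FREE]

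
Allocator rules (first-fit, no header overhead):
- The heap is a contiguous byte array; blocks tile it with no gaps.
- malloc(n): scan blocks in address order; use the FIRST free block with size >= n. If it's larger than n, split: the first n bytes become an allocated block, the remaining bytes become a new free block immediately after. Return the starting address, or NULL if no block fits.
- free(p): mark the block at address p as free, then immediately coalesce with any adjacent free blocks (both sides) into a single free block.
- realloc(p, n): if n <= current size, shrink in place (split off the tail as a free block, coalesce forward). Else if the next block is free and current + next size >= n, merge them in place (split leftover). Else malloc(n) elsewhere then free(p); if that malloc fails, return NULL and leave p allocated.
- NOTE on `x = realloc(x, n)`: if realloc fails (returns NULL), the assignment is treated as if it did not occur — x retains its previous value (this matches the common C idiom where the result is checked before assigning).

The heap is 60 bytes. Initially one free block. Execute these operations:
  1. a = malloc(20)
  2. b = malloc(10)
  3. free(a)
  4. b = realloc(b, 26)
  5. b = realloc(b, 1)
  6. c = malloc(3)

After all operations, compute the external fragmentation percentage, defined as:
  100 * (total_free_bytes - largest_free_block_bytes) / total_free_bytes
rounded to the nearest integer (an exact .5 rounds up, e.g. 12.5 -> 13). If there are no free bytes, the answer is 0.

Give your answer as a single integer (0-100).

Answer: 30

Derivation:
Op 1: a = malloc(20) -> a = 0; heap: [0-19 ALLOC][20-59 FREE]
Op 2: b = malloc(10) -> b = 20; heap: [0-19 ALLOC][20-29 ALLOC][30-59 FREE]
Op 3: free(a) -> (freed a); heap: [0-19 FREE][20-29 ALLOC][30-59 FREE]
Op 4: b = realloc(b, 26) -> b = 20; heap: [0-19 FREE][20-45 ALLOC][46-59 FREE]
Op 5: b = realloc(b, 1) -> b = 20; heap: [0-19 FREE][20-20 ALLOC][21-59 FREE]
Op 6: c = malloc(3) -> c = 0; heap: [0-2 ALLOC][3-19 FREE][20-20 ALLOC][21-59 FREE]
Free blocks: [17 39] total_free=56 largest=39 -> 100*(56-39)/56 = 1700/56 ≈ 30.357 -> rounds to 30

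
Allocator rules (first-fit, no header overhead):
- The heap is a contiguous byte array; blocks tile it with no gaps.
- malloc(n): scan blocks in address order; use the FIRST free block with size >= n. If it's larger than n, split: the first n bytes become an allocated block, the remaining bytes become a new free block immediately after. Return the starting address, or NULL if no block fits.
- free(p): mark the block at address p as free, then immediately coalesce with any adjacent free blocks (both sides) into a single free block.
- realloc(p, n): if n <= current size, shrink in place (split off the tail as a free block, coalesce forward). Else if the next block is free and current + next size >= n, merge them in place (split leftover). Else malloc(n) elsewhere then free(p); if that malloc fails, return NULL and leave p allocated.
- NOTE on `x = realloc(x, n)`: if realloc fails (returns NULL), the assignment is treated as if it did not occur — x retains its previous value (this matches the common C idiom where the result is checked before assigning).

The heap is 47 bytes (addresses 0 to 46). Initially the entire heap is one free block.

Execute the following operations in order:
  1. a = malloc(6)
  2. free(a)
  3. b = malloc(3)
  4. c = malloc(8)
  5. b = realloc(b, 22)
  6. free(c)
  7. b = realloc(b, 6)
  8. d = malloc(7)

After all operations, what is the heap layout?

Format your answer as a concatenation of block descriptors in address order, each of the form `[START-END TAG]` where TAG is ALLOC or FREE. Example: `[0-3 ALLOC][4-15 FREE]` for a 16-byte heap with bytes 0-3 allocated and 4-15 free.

Answer: [0-6 ALLOC][7-10 FREE][11-16 ALLOC][17-46 FREE]

Derivation:
Op 1: a = malloc(6) -> a = 0; heap: [0-5 ALLOC][6-46 FREE]
Op 2: free(a) -> (freed a); heap: [0-46 FREE]
Op 3: b = malloc(3) -> b = 0; heap: [0-2 ALLOC][3-46 FREE]
Op 4: c = malloc(8) -> c = 3; heap: [0-2 ALLOC][3-10 ALLOC][11-46 FREE]
Op 5: b = realloc(b, 22) -> b = 11; heap: [0-2 FREE][3-10 ALLOC][11-32 ALLOC][33-46 FREE]
Op 6: free(c) -> (freed c); heap: [0-10 FREE][11-32 ALLOC][33-46 FREE]
Op 7: b = realloc(b, 6) -> b = 11; heap: [0-10 FREE][11-16 ALLOC][17-46 FREE]
Op 8: d = malloc(7) -> d = 0; heap: [0-6 ALLOC][7-10 FREE][11-16 ALLOC][17-46 FREE]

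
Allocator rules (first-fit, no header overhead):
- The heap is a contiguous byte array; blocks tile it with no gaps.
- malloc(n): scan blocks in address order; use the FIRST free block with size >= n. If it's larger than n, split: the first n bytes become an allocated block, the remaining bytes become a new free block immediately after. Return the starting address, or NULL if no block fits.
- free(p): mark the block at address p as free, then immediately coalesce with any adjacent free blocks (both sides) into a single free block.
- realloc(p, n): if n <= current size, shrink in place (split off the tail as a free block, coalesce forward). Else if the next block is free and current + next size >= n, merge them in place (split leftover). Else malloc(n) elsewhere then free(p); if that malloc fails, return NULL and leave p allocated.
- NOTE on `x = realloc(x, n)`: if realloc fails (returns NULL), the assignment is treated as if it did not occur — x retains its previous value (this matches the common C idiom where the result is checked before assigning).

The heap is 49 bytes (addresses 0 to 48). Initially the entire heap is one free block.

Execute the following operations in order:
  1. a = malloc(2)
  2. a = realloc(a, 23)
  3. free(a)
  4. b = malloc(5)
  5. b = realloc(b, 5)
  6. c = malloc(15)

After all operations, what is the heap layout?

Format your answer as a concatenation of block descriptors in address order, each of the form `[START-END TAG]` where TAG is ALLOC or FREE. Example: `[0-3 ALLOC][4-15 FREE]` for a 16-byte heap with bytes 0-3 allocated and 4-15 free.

Answer: [0-4 ALLOC][5-19 ALLOC][20-48 FREE]

Derivation:
Op 1: a = malloc(2) -> a = 0; heap: [0-1 ALLOC][2-48 FREE]
Op 2: a = realloc(a, 23) -> a = 0; heap: [0-22 ALLOC][23-48 FREE]
Op 3: free(a) -> (freed a); heap: [0-48 FREE]
Op 4: b = malloc(5) -> b = 0; heap: [0-4 ALLOC][5-48 FREE]
Op 5: b = realloc(b, 5) -> b = 0; heap: [0-4 ALLOC][5-48 FREE]
Op 6: c = malloc(15) -> c = 5; heap: [0-4 ALLOC][5-19 ALLOC][20-48 FREE]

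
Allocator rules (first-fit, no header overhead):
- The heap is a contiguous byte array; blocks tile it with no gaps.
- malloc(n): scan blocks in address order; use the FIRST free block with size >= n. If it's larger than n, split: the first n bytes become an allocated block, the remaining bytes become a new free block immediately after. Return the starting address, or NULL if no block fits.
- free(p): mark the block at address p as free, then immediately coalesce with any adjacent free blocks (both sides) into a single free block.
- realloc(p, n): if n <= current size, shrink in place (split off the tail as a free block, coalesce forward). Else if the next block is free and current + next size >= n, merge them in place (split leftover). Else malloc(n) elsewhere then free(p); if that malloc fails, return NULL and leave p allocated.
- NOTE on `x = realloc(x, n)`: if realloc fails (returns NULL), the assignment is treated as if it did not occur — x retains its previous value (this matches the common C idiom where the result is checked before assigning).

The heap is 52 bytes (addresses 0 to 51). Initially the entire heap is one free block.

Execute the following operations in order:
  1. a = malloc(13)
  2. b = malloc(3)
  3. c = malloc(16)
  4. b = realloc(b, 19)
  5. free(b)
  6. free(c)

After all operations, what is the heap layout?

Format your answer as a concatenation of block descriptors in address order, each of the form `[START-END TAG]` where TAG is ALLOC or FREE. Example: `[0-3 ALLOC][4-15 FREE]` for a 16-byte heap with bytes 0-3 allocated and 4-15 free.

Op 1: a = malloc(13) -> a = 0; heap: [0-12 ALLOC][13-51 FREE]
Op 2: b = malloc(3) -> b = 13; heap: [0-12 ALLOC][13-15 ALLOC][16-51 FREE]
Op 3: c = malloc(16) -> c = 16; heap: [0-12 ALLOC][13-15 ALLOC][16-31 ALLOC][32-51 FREE]
Op 4: b = realloc(b, 19) -> b = 32; heap: [0-12 ALLOC][13-15 FREE][16-31 ALLOC][32-50 ALLOC][51-51 FREE]
Op 5: free(b) -> (freed b); heap: [0-12 ALLOC][13-15 FREE][16-31 ALLOC][32-51 FREE]
Op 6: free(c) -> (freed c); heap: [0-12 ALLOC][13-51 FREE]

Answer: [0-12 ALLOC][13-51 FREE]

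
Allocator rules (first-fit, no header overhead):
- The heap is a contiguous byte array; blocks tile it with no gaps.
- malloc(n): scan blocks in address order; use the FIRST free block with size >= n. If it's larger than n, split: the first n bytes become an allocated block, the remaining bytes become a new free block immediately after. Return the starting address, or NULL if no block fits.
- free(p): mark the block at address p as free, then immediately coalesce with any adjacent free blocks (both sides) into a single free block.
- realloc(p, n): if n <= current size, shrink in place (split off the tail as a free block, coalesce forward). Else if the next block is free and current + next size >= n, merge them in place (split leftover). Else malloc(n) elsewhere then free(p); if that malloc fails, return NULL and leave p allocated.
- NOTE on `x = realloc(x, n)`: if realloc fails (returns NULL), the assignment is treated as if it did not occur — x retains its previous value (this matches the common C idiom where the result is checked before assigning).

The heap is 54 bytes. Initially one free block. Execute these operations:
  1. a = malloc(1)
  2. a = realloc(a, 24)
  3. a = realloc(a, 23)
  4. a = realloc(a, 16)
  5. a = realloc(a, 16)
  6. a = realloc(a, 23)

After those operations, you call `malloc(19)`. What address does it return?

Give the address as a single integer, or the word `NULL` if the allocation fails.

Answer: 23

Derivation:
Op 1: a = malloc(1) -> a = 0; heap: [0-0 ALLOC][1-53 FREE]
Op 2: a = realloc(a, 24) -> a = 0; heap: [0-23 ALLOC][24-53 FREE]
Op 3: a = realloc(a, 23) -> a = 0; heap: [0-22 ALLOC][23-53 FREE]
Op 4: a = realloc(a, 16) -> a = 0; heap: [0-15 ALLOC][16-53 FREE]
Op 5: a = realloc(a, 16) -> a = 0; heap: [0-15 ALLOC][16-53 FREE]
Op 6: a = realloc(a, 23) -> a = 0; heap: [0-22 ALLOC][23-53 FREE]
malloc(19): first-fit scan over [0-22 ALLOC][23-53 FREE] -> 23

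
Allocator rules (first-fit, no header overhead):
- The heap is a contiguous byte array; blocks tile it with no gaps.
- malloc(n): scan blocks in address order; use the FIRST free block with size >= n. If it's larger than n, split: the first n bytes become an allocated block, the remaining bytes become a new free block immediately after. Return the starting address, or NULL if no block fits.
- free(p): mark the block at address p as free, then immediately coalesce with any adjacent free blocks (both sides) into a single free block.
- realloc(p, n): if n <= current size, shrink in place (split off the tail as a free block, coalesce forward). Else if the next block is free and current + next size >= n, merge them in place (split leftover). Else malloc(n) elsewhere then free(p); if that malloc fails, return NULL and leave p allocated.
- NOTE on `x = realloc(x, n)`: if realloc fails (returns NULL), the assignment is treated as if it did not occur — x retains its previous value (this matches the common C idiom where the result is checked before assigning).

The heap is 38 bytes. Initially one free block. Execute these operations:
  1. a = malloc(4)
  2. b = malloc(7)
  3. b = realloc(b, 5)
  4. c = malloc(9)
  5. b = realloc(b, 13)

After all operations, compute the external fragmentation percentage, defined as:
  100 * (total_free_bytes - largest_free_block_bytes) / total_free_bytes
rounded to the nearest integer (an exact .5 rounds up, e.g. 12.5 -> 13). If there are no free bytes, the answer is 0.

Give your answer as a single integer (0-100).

Answer: 42

Derivation:
Op 1: a = malloc(4) -> a = 0; heap: [0-3 ALLOC][4-37 FREE]
Op 2: b = malloc(7) -> b = 4; heap: [0-3 ALLOC][4-10 ALLOC][11-37 FREE]
Op 3: b = realloc(b, 5) -> b = 4; heap: [0-3 ALLOC][4-8 ALLOC][9-37 FREE]
Op 4: c = malloc(9) -> c = 9; heap: [0-3 ALLOC][4-8 ALLOC][9-17 ALLOC][18-37 FREE]
Op 5: b = realloc(b, 13) -> b = 18; heap: [0-3 ALLOC][4-8 FREE][9-17 ALLOC][18-30 ALLOC][31-37 FREE]
Free blocks: [5 7] total_free=12 largest=7 -> 100*(12-7)/12 = 500/12 ≈ 41.667 -> rounds to 42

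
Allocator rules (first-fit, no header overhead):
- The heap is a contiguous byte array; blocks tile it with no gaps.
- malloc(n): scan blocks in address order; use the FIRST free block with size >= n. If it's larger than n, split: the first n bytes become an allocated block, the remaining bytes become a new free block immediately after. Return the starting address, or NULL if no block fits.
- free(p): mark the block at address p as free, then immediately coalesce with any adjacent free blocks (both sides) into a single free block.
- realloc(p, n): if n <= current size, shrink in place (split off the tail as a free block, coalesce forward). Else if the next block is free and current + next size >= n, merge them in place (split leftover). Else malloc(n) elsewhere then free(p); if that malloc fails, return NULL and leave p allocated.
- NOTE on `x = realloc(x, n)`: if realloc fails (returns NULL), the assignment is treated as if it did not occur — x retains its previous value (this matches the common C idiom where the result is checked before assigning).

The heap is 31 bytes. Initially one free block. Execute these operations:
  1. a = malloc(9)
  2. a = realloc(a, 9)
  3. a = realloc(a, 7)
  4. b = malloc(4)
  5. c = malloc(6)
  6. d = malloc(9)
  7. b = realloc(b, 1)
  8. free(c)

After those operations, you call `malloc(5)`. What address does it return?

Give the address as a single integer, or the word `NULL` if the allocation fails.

Op 1: a = malloc(9) -> a = 0; heap: [0-8 ALLOC][9-30 FREE]
Op 2: a = realloc(a, 9) -> a = 0; heap: [0-8 ALLOC][9-30 FREE]
Op 3: a = realloc(a, 7) -> a = 0; heap: [0-6 ALLOC][7-30 FREE]
Op 4: b = malloc(4) -> b = 7; heap: [0-6 ALLOC][7-10 ALLOC][11-30 FREE]
Op 5: c = malloc(6) -> c = 11; heap: [0-6 ALLOC][7-10 ALLOC][11-16 ALLOC][17-30 FREE]
Op 6: d = malloc(9) -> d = 17; heap: [0-6 ALLOC][7-10 ALLOC][11-16 ALLOC][17-25 ALLOC][26-30 FREE]
Op 7: b = realloc(b, 1) -> b = 7; heap: [0-6 ALLOC][7-7 ALLOC][8-10 FREE][11-16 ALLOC][17-25 ALLOC][26-30 FREE]
Op 8: free(c) -> (freed c); heap: [0-6 ALLOC][7-7 ALLOC][8-16 FREE][17-25 ALLOC][26-30 FREE]
malloc(5): first-fit scan over [0-6 ALLOC][7-7 ALLOC][8-16 FREE][17-25 ALLOC][26-30 FREE] -> 8

Answer: 8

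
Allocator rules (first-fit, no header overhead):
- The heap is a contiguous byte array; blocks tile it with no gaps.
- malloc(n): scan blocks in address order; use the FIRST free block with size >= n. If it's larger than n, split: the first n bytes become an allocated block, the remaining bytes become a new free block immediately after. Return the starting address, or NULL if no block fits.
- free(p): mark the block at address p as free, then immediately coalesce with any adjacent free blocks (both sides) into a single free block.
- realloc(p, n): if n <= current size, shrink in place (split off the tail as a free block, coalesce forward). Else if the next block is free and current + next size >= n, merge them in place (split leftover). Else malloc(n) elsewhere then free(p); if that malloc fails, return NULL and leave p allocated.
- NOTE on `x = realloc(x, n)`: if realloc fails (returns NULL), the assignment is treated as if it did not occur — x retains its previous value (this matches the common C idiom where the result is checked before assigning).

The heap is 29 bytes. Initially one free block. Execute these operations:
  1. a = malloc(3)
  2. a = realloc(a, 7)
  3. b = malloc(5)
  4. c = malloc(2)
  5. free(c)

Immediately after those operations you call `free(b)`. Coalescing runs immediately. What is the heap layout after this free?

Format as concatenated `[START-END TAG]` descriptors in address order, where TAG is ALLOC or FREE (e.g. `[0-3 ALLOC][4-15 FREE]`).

Op 1: a = malloc(3) -> a = 0; heap: [0-2 ALLOC][3-28 FREE]
Op 2: a = realloc(a, 7) -> a = 0; heap: [0-6 ALLOC][7-28 FREE]
Op 3: b = malloc(5) -> b = 7; heap: [0-6 ALLOC][7-11 ALLOC][12-28 FREE]
Op 4: c = malloc(2) -> c = 12; heap: [0-6 ALLOC][7-11 ALLOC][12-13 ALLOC][14-28 FREE]
Op 5: free(c) -> (freed c); heap: [0-6 ALLOC][7-11 ALLOC][12-28 FREE]
free(b): b = 7 -> block [7-11 ALLOC]; mark free, coalesce with adjacent free neighbors -> [0-6 ALLOC][7-28 FREE]

Answer: [0-6 ALLOC][7-28 FREE]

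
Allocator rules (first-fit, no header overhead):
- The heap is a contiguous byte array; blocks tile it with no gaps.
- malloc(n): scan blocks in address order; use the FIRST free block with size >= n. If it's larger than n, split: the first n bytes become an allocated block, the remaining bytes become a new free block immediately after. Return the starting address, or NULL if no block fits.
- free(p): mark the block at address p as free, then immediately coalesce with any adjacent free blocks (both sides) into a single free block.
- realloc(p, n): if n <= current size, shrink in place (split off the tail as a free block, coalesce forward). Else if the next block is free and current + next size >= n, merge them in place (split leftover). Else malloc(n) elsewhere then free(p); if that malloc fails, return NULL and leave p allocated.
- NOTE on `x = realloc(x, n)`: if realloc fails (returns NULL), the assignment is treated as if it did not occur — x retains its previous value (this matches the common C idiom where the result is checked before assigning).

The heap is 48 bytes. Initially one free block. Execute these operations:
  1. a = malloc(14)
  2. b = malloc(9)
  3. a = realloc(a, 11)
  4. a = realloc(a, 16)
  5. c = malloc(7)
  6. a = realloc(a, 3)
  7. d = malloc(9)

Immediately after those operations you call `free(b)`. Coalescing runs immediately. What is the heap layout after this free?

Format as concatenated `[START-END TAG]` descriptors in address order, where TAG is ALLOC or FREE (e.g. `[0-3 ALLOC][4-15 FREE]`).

Answer: [0-6 ALLOC][7-22 FREE][23-25 ALLOC][26-34 ALLOC][35-47 FREE]

Derivation:
Op 1: a = malloc(14) -> a = 0; heap: [0-13 ALLOC][14-47 FREE]
Op 2: b = malloc(9) -> b = 14; heap: [0-13 ALLOC][14-22 ALLOC][23-47 FREE]
Op 3: a = realloc(a, 11) -> a = 0; heap: [0-10 ALLOC][11-13 FREE][14-22 ALLOC][23-47 FREE]
Op 4: a = realloc(a, 16) -> a = 23; heap: [0-13 FREE][14-22 ALLOC][23-38 ALLOC][39-47 FREE]
Op 5: c = malloc(7) -> c = 0; heap: [0-6 ALLOC][7-13 FREE][14-22 ALLOC][23-38 ALLOC][39-47 FREE]
Op 6: a = realloc(a, 3) -> a = 23; heap: [0-6 ALLOC][7-13 FREE][14-22 ALLOC][23-25 ALLOC][26-47 FREE]
Op 7: d = malloc(9) -> d = 26; heap: [0-6 ALLOC][7-13 FREE][14-22 ALLOC][23-25 ALLOC][26-34 ALLOC][35-47 FREE]
free(b): b = 14 -> block [14-22 ALLOC]; mark free, coalesce with adjacent free neighbors -> [0-6 ALLOC][7-22 FREE][23-25 ALLOC][26-34 ALLOC][35-47 FREE]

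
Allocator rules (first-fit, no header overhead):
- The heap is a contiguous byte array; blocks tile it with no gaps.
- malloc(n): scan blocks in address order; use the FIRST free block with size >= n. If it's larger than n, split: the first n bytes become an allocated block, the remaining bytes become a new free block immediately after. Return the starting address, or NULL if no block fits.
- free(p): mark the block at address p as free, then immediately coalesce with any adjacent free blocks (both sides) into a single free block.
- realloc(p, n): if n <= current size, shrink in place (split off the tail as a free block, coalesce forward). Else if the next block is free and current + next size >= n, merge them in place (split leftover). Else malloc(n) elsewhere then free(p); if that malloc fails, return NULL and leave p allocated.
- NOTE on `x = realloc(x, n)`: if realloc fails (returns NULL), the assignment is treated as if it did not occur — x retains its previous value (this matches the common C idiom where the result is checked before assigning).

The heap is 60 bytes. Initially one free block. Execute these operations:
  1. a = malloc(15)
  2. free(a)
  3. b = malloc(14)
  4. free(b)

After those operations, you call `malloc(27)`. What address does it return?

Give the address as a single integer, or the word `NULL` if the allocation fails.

Op 1: a = malloc(15) -> a = 0; heap: [0-14 ALLOC][15-59 FREE]
Op 2: free(a) -> (freed a); heap: [0-59 FREE]
Op 3: b = malloc(14) -> b = 0; heap: [0-13 ALLOC][14-59 FREE]
Op 4: free(b) -> (freed b); heap: [0-59 FREE]
malloc(27): first-fit scan over [0-59 FREE] -> 0

Answer: 0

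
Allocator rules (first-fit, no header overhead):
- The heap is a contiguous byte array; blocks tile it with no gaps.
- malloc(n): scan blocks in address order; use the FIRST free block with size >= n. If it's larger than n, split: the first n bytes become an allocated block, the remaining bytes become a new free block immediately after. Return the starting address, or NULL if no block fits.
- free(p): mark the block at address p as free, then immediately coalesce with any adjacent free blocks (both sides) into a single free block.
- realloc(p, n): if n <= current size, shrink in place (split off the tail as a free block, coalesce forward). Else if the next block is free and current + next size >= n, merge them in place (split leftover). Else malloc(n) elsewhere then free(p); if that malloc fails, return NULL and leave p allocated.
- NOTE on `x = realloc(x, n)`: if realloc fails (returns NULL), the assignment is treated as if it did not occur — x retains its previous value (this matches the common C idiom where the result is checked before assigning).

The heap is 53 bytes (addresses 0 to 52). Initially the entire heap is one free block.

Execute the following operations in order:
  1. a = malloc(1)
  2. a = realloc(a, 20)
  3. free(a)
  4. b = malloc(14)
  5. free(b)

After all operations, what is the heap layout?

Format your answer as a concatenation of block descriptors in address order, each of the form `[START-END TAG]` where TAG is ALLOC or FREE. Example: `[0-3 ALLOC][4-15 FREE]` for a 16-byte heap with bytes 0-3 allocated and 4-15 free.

Answer: [0-52 FREE]

Derivation:
Op 1: a = malloc(1) -> a = 0; heap: [0-0 ALLOC][1-52 FREE]
Op 2: a = realloc(a, 20) -> a = 0; heap: [0-19 ALLOC][20-52 FREE]
Op 3: free(a) -> (freed a); heap: [0-52 FREE]
Op 4: b = malloc(14) -> b = 0; heap: [0-13 ALLOC][14-52 FREE]
Op 5: free(b) -> (freed b); heap: [0-52 FREE]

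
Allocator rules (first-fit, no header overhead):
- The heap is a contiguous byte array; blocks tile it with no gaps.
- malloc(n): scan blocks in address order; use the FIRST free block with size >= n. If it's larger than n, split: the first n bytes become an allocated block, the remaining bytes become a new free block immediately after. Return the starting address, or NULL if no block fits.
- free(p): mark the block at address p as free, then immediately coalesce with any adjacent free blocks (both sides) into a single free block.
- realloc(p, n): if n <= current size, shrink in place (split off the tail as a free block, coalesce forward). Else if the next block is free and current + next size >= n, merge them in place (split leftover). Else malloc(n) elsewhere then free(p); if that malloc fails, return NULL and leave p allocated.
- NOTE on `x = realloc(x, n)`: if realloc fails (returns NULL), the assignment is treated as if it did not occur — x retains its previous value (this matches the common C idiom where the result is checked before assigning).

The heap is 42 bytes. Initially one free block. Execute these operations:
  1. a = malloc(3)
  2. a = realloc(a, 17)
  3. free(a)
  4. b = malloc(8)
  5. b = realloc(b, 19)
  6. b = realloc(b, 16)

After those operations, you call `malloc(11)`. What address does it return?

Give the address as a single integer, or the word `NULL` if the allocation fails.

Op 1: a = malloc(3) -> a = 0; heap: [0-2 ALLOC][3-41 FREE]
Op 2: a = realloc(a, 17) -> a = 0; heap: [0-16 ALLOC][17-41 FREE]
Op 3: free(a) -> (freed a); heap: [0-41 FREE]
Op 4: b = malloc(8) -> b = 0; heap: [0-7 ALLOC][8-41 FREE]
Op 5: b = realloc(b, 19) -> b = 0; heap: [0-18 ALLOC][19-41 FREE]
Op 6: b = realloc(b, 16) -> b = 0; heap: [0-15 ALLOC][16-41 FREE]
malloc(11): first-fit scan over [0-15 ALLOC][16-41 FREE] -> 16

Answer: 16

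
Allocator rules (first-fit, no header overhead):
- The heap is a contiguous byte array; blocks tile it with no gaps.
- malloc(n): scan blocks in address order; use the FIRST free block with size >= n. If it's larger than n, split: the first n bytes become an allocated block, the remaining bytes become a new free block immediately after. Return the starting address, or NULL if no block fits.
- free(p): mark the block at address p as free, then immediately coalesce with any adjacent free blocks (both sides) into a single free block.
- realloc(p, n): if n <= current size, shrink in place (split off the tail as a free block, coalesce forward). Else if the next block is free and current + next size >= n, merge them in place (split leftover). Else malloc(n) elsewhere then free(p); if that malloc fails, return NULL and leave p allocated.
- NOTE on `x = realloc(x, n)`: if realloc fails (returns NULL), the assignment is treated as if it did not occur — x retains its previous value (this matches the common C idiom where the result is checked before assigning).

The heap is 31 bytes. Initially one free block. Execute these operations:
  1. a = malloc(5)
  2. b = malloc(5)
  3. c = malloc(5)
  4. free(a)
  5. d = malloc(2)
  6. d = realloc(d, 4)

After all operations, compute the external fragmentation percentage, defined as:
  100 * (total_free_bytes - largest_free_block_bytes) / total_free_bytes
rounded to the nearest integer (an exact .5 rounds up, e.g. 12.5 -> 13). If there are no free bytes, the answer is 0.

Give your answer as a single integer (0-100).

Answer: 6

Derivation:
Op 1: a = malloc(5) -> a = 0; heap: [0-4 ALLOC][5-30 FREE]
Op 2: b = malloc(5) -> b = 5; heap: [0-4 ALLOC][5-9 ALLOC][10-30 FREE]
Op 3: c = malloc(5) -> c = 10; heap: [0-4 ALLOC][5-9 ALLOC][10-14 ALLOC][15-30 FREE]
Op 4: free(a) -> (freed a); heap: [0-4 FREE][5-9 ALLOC][10-14 ALLOC][15-30 FREE]
Op 5: d = malloc(2) -> d = 0; heap: [0-1 ALLOC][2-4 FREE][5-9 ALLOC][10-14 ALLOC][15-30 FREE]
Op 6: d = realloc(d, 4) -> d = 0; heap: [0-3 ALLOC][4-4 FREE][5-9 ALLOC][10-14 ALLOC][15-30 FREE]
Free blocks: [1 16] total_free=17 largest=16 -> 100*(17-16)/17 = 100/17 ≈ 5.882 -> rounds to 6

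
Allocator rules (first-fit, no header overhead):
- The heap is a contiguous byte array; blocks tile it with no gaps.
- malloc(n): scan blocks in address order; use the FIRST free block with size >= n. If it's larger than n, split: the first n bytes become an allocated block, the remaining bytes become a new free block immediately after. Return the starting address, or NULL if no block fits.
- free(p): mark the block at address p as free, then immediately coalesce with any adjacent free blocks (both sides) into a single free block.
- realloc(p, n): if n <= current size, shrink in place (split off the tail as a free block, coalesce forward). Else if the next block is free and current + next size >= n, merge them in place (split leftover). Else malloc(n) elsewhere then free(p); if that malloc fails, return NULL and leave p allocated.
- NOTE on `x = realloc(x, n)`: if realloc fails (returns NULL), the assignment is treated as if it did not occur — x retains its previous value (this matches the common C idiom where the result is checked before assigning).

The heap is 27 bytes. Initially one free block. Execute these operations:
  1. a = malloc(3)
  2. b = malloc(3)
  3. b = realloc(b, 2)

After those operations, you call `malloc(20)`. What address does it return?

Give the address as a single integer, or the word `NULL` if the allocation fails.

Answer: 5

Derivation:
Op 1: a = malloc(3) -> a = 0; heap: [0-2 ALLOC][3-26 FREE]
Op 2: b = malloc(3) -> b = 3; heap: [0-2 ALLOC][3-5 ALLOC][6-26 FREE]
Op 3: b = realloc(b, 2) -> b = 3; heap: [0-2 ALLOC][3-4 ALLOC][5-26 FREE]
malloc(20): first-fit scan over [0-2 ALLOC][3-4 ALLOC][5-26 FREE] -> 5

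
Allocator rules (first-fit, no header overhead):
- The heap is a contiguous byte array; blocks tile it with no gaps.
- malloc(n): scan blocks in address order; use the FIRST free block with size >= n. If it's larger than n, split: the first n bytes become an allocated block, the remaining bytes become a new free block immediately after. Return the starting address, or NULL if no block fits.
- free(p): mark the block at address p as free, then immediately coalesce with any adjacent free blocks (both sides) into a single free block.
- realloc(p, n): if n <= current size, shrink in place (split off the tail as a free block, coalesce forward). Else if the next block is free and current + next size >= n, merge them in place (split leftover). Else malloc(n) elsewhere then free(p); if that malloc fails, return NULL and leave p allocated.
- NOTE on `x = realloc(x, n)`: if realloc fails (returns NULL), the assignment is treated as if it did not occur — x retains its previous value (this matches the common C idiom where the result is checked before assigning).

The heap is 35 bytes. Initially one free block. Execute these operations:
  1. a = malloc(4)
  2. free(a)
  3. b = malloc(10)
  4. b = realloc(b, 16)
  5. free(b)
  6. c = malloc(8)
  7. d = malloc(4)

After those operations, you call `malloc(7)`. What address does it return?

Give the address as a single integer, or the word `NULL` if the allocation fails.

Op 1: a = malloc(4) -> a = 0; heap: [0-3 ALLOC][4-34 FREE]
Op 2: free(a) -> (freed a); heap: [0-34 FREE]
Op 3: b = malloc(10) -> b = 0; heap: [0-9 ALLOC][10-34 FREE]
Op 4: b = realloc(b, 16) -> b = 0; heap: [0-15 ALLOC][16-34 FREE]
Op 5: free(b) -> (freed b); heap: [0-34 FREE]
Op 6: c = malloc(8) -> c = 0; heap: [0-7 ALLOC][8-34 FREE]
Op 7: d = malloc(4) -> d = 8; heap: [0-7 ALLOC][8-11 ALLOC][12-34 FREE]
malloc(7): first-fit scan over [0-7 ALLOC][8-11 ALLOC][12-34 FREE] -> 12

Answer: 12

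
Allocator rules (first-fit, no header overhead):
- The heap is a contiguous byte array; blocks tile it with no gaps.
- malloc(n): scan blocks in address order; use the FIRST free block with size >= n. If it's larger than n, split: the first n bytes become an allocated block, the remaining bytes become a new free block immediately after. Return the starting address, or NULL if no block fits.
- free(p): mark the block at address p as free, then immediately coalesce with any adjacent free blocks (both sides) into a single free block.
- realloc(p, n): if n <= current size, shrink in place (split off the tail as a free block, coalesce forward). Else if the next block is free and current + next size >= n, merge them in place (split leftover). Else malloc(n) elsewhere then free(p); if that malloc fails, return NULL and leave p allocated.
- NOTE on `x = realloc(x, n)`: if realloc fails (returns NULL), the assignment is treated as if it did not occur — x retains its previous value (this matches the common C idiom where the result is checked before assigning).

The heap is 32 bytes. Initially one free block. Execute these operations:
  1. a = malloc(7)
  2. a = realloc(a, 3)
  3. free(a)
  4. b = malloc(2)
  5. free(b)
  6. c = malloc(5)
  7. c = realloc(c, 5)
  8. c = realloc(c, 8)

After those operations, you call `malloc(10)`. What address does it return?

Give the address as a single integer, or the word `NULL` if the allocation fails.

Answer: 8

Derivation:
Op 1: a = malloc(7) -> a = 0; heap: [0-6 ALLOC][7-31 FREE]
Op 2: a = realloc(a, 3) -> a = 0; heap: [0-2 ALLOC][3-31 FREE]
Op 3: free(a) -> (freed a); heap: [0-31 FREE]
Op 4: b = malloc(2) -> b = 0; heap: [0-1 ALLOC][2-31 FREE]
Op 5: free(b) -> (freed b); heap: [0-31 FREE]
Op 6: c = malloc(5) -> c = 0; heap: [0-4 ALLOC][5-31 FREE]
Op 7: c = realloc(c, 5) -> c = 0; heap: [0-4 ALLOC][5-31 FREE]
Op 8: c = realloc(c, 8) -> c = 0; heap: [0-7 ALLOC][8-31 FREE]
malloc(10): first-fit scan over [0-7 ALLOC][8-31 FREE] -> 8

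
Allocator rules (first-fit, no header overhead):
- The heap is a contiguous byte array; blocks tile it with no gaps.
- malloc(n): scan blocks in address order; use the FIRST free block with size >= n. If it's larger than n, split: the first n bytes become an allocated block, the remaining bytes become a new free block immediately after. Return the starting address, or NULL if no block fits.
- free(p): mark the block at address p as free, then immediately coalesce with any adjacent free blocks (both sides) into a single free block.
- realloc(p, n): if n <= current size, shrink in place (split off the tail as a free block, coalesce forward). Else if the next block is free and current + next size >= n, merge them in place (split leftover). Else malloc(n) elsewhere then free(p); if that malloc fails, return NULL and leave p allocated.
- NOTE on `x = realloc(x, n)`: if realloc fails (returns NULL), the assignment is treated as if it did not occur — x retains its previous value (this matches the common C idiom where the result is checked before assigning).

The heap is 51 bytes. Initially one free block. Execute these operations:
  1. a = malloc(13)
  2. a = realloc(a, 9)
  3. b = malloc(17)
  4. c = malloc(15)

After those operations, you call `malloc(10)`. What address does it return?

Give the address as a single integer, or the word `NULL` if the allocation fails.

Answer: 41

Derivation:
Op 1: a = malloc(13) -> a = 0; heap: [0-12 ALLOC][13-50 FREE]
Op 2: a = realloc(a, 9) -> a = 0; heap: [0-8 ALLOC][9-50 FREE]
Op 3: b = malloc(17) -> b = 9; heap: [0-8 ALLOC][9-25 ALLOC][26-50 FREE]
Op 4: c = malloc(15) -> c = 26; heap: [0-8 ALLOC][9-25 ALLOC][26-40 ALLOC][41-50 FREE]
malloc(10): first-fit scan over [0-8 ALLOC][9-25 ALLOC][26-40 ALLOC][41-50 FREE] -> 41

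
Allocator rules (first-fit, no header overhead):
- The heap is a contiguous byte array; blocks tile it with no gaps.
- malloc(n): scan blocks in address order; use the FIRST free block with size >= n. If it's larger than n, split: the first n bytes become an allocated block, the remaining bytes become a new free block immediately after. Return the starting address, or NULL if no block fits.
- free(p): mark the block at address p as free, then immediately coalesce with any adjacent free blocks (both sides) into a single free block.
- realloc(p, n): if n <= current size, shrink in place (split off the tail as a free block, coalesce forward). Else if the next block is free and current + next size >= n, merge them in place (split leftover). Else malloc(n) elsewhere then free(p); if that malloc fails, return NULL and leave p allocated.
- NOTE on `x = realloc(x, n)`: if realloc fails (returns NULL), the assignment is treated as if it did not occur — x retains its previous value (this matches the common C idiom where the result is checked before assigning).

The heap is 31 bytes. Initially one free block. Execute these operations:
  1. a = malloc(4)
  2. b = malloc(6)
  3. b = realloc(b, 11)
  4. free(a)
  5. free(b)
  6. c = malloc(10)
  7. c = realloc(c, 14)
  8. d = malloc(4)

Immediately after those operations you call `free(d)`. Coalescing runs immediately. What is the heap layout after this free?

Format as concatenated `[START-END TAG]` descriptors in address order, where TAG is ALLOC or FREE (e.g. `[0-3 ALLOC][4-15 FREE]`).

Op 1: a = malloc(4) -> a = 0; heap: [0-3 ALLOC][4-30 FREE]
Op 2: b = malloc(6) -> b = 4; heap: [0-3 ALLOC][4-9 ALLOC][10-30 FREE]
Op 3: b = realloc(b, 11) -> b = 4; heap: [0-3 ALLOC][4-14 ALLOC][15-30 FREE]
Op 4: free(a) -> (freed a); heap: [0-3 FREE][4-14 ALLOC][15-30 FREE]
Op 5: free(b) -> (freed b); heap: [0-30 FREE]
Op 6: c = malloc(10) -> c = 0; heap: [0-9 ALLOC][10-30 FREE]
Op 7: c = realloc(c, 14) -> c = 0; heap: [0-13 ALLOC][14-30 FREE]
Op 8: d = malloc(4) -> d = 14; heap: [0-13 ALLOC][14-17 ALLOC][18-30 FREE]
free(d): d = 14 -> block [14-17 ALLOC]; mark free, coalesce with adjacent free neighbors -> [0-13 ALLOC][14-30 FREE]

Answer: [0-13 ALLOC][14-30 FREE]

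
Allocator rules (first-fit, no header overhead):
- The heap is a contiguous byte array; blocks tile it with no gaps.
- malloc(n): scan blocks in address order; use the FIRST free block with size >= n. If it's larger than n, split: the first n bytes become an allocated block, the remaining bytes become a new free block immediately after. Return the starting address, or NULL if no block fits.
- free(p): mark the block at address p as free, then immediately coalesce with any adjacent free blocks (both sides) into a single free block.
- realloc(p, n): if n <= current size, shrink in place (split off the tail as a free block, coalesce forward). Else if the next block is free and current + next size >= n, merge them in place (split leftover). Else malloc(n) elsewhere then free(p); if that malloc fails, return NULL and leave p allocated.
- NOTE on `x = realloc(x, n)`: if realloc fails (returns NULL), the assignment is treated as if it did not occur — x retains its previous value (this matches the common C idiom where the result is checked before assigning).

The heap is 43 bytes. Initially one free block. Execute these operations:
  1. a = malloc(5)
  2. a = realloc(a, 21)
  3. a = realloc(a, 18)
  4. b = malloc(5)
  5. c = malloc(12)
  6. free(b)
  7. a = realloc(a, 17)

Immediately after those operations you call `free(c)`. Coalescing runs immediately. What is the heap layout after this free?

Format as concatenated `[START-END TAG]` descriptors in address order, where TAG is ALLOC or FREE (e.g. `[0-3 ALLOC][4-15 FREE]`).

Op 1: a = malloc(5) -> a = 0; heap: [0-4 ALLOC][5-42 FREE]
Op 2: a = realloc(a, 21) -> a = 0; heap: [0-20 ALLOC][21-42 FREE]
Op 3: a = realloc(a, 18) -> a = 0; heap: [0-17 ALLOC][18-42 FREE]
Op 4: b = malloc(5) -> b = 18; heap: [0-17 ALLOC][18-22 ALLOC][23-42 FREE]
Op 5: c = malloc(12) -> c = 23; heap: [0-17 ALLOC][18-22 ALLOC][23-34 ALLOC][35-42 FREE]
Op 6: free(b) -> (freed b); heap: [0-17 ALLOC][18-22 FREE][23-34 ALLOC][35-42 FREE]
Op 7: a = realloc(a, 17) -> a = 0; heap: [0-16 ALLOC][17-22 FREE][23-34 ALLOC][35-42 FREE]
free(c): c = 23 -> block [23-34 ALLOC]; mark free, coalesce with adjacent free neighbors -> [0-16 ALLOC][17-42 FREE]

Answer: [0-16 ALLOC][17-42 FREE]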